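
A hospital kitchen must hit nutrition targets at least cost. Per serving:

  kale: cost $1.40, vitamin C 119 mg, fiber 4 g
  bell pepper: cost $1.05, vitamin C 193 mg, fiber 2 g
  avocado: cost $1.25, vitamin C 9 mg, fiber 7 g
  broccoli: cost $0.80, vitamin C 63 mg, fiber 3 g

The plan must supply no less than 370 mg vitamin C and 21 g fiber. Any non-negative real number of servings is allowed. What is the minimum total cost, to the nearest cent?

With two linear requirements the optimum uses one or two foods; enumerate the corners.
kale only: max(370/119, 21/4) = 5.25 servings → $7.35.
bell pepper only: max(370/193, 21/2) = 10.5 servings → $11.03.
avocado only: max(370/9, 21/7) = 41.11 servings → $51.39.
broccoli only: max(370/63, 21/3) = 7 servings → $5.60.
kale + bell pepper: intersection lies outside the first quadrant.
kale + avocado with both tight: 3.013 servings and 1.279 servings → $5.82.
kale + broccoli with both targets exact would need a negative amount; discard.
bell pepper + avocado with both tight: 1.801 servings and 2.485 servings → $5.00.
bell pepper + broccoli: intersection lies outside the first quadrant.
avocado + broccoli with both tight: 0.5145 servings and 5.8 servings → $5.28.
The minimum over all feasible corners is $5.00.

$5.00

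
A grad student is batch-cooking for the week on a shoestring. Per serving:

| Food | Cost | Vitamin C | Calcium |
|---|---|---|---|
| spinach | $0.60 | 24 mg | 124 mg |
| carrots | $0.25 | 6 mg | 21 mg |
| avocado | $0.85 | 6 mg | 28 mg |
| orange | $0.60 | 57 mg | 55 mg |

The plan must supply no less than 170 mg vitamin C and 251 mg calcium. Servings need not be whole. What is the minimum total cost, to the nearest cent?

$2.09

Two binding constraints pin down two serving amounts, so the optimal mix uses at most two foods. The candidates are each food alone (scaled to the tighter of vitamin C/calcium) and each pair with both constraints tight.
spinach only: max(170/24, 251/124) = 7.083 servings → $4.25.
carrots only: max(170/6, 251/21) = 28.33 servings → $7.08.
avocado only: max(170/6, 251/28) = 28.33 servings → $24.08.
orange only: max(170/57, 251/55) = 4.564 servings → $2.74.
spinach + carrots with both targets exact would need a negative amount; discard.
spinach + avocado: the both-tight solution has a negative serving — not a feasible corner.
spinach + orange with both tight: 0.8624 servings and 2.619 servings → $2.09.
carrots + avocado with both targets exact would need a negative amount; discard.
carrots + orange with both tight: 5.717 servings and 2.381 servings → $2.86.
avocado + orange with both tight: 3.915 servings and 2.57 servings → $4.87.
Cheapest feasible corner: $2.09.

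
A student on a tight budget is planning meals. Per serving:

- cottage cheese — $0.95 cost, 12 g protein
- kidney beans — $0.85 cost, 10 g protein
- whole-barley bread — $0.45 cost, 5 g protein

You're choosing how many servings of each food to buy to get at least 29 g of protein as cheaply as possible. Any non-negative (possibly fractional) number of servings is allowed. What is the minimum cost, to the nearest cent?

Cost per g of protein: cottage cheese $0.0792, kidney beans $0.0850, whole-barley bread $0.0900.
With no serving limits, use only cottage cheese: 29 g / 12 g = 2.417 servings × $0.95 = $2.30.

$2.30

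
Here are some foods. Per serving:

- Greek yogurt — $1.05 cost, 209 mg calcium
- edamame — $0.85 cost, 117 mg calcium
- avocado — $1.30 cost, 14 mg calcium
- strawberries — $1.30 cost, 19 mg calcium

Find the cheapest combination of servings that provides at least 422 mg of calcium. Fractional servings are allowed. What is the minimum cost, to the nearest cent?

$2.12

Cost per mg of calcium: Greek yogurt $0.0050, edamame $0.0073, strawberries $0.0684, avocado $0.0929.
With no serving limits, use only Greek yogurt: 422 mg / 209 mg = 2.019 servings × $1.05 = $2.12.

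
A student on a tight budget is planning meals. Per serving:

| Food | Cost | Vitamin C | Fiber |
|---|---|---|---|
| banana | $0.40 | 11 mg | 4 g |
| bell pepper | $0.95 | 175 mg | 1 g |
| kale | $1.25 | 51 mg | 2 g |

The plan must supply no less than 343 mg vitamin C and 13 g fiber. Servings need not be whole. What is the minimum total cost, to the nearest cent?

$2.82

A basic optimal solution has at most two foods positive. Try each food alone and each pair with both targets met exactly.
banana only: max(343/11, 13/4) = 31.18 servings → $12.47.
bell pepper only: max(343/175, 13/1) = 13 servings → $12.35.
kale only: max(343/51, 13/2) = 6.725 servings → $8.41.
banana + bell pepper with both tight: 2.804 servings and 1.784 servings → $2.82.
banana + kale with both targets exact would need a negative amount; discard.
bell pepper + kale with both tight: 0.07692 servings and 6.462 servings → $8.15.
So the least-cost plan costs $2.82.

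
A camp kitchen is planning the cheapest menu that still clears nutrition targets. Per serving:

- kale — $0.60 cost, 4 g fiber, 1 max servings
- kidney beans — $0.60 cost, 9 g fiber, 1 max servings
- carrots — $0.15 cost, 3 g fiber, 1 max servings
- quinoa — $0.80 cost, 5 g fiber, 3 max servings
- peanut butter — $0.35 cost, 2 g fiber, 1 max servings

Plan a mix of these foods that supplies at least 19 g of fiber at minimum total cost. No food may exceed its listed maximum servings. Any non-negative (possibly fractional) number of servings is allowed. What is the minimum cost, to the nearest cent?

Cost per g of fiber: carrots $0.0500, kidney beans $0.0667, kale $0.1500, quinoa $0.1600, peanut butter $0.1750.
Take 1 serving of carrots: +3.0 g fiber for $0.15 (total $0.15, still need 16.0 g).
Take 1 serving of kidney beans: +9.0 g fiber for $0.60 (total $0.75, still need 7.0 g).
Take 1 serving of kale: +4.0 g fiber for $0.60 (total $1.35, still need 3.0 g).
Take 0.6 servings of quinoa: +3.0 g fiber for $0.48 (total $1.83, still need 0.0 g).
Greedy by cheapest-per-g is optimal for a single linear constraint, so the minimum cost is $1.83.

$1.83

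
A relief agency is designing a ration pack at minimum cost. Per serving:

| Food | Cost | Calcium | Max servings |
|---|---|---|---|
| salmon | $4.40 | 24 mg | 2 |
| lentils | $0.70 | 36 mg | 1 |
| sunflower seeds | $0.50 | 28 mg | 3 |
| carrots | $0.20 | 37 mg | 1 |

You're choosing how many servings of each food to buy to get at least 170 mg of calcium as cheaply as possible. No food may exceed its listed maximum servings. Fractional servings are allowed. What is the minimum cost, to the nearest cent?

Cost per mg of calcium: carrots $0.0054, sunflower seeds $0.0179, lentils $0.0194, salmon $0.1833.
Take 1 serving of carrots: +37.0 mg calcium for $0.20 (total $0.20, still need 133.0 mg).
Take 3 servings of sunflower seeds: +84.0 mg calcium for $1.50 (total $1.70, still need 49.0 mg).
Take 1 serving of lentils: +36.0 mg calcium for $0.70 (total $2.40, still need 13.0 mg).
Take 0.5417 servings of salmon: +13.0 mg calcium for $2.38 (total $4.78, still need 0.0 mg).
Filling from the cheapest source first is optimal under one linear minimum: $4.78.

$4.78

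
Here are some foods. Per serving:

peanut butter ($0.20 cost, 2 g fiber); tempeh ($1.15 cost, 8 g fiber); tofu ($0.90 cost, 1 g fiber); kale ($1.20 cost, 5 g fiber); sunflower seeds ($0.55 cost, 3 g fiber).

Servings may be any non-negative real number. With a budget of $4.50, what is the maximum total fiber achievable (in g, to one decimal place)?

Fiber per dollar: peanut butter 10, tempeh 6.957, sunflower seeds 5.455, kale 4.167, tofu 1.111.
With no serving limits, spend the whole cost allowance on peanut butter: $4.50 / $0.20 × 2 g = 45.0 g.

45.0 g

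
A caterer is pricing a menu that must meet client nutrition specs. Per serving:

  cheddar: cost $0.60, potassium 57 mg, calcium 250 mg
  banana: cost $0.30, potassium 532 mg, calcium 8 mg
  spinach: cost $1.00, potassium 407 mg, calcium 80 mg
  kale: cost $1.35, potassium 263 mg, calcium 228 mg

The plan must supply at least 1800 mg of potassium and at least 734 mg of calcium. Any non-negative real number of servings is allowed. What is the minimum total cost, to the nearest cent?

Two binding constraints pin down two serving amounts, so the optimal mix uses at most two foods. The candidates are each food alone (scaled to the tighter of potassium/calcium) and each pair with both constraints tight.
cheddar only: max(1800/57, 734/250) = 31.58 servings → $18.95.
banana only: max(1800/532, 734/8) = 91.75 servings → $27.52.
spinach only: max(1800/407, 734/80) = 9.175 servings → $9.18.
kale only: max(1800/263, 734/228) = 6.844 servings → $9.24.
cheddar + banana with both tight: 2.837 servings and 3.079 servings → $2.63.
cheddar + spinach with both tight: 1.592 servings and 4.2 servings → $5.15.
cheddar + kale: the both-tight solution has a negative serving — not a feasible corner.
banana + spinach: the both-tight solution has a negative serving — not a feasible corner.
banana + kale with both tight: 1.824 servings and 3.155 servings → $4.81.
spinach + kale with both tight: 3.029 servings and 2.156 servings → $5.94.
So the least-cost plan costs $2.63.

$2.63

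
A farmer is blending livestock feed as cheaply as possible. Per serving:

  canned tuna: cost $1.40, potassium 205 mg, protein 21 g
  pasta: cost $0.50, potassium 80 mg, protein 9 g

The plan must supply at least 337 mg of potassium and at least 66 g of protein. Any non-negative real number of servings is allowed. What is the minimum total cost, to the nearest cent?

$3.67

canned tuna only: max(337/205, 66/21) = 3.143 servings → $4.40.
pasta only: max(337/80, 66/9) = 7.333 servings → $3.67.
canned tuna + pasta: intersection lies outside the first quadrant.
So the least-cost plan costs $3.67.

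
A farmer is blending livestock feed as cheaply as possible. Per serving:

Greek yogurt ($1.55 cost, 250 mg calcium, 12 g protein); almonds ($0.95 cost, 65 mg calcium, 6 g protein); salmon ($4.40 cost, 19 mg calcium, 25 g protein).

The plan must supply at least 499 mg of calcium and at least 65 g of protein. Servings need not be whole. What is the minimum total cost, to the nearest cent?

A basic optimal solution has at most two foods positive. Try each food alone and each pair with both targets met exactly.
Greek yogurt only: max(499/250, 65/12) = 5.417 servings → $8.40.
almonds only: max(499/65, 65/6) = 10.83 servings → $10.29.
salmon only: max(499/19, 65/25) = 26.26 servings → $115.56.
Greek yogurt + almonds: the both-tight solution has a negative serving — not a feasible corner.
Greek yogurt + salmon with both tight: 1.866 servings and 1.704 servings → $10.39.
almonds + salmon with both tight: 7.439 servings and 0.8147 servings → $10.65.
The minimum over all feasible corners is $8.40.

$8.40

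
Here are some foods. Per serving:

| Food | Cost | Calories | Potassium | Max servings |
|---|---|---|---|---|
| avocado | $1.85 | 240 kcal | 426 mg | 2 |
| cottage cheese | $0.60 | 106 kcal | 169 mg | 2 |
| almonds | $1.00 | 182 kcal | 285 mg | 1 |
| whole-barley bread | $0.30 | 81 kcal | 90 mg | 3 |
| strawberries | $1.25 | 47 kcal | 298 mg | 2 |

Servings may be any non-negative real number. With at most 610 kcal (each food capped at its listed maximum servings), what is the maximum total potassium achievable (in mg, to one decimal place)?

Potassium per kcal: strawberries 6.34, avocado 1.775, cottage cheese 1.594, almonds 1.566, whole-barley bread 1.111.
Take 2 servings of strawberries: uses 94 kcal, +596.0 mg potassium (running total 596.0 mg).
Take 2 servings of avocado: uses 480 kcal, +852.0 mg potassium (running total 1448.0 mg).
Take 0.3396 servings of cottage cheese: uses 36 kcal, +57.4 mg potassium (running total 1505.4 mg).
Filling greedily by potassium-per-kcal is optimal for one linear limit, giving 1505.4 mg.

1505.4 mg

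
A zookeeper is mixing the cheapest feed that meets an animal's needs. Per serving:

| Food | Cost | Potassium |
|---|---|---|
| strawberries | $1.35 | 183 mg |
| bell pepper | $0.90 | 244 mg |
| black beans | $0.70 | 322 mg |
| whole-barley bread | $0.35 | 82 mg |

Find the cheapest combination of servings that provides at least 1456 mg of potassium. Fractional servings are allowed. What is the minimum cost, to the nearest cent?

$3.17

Cost per mg of potassium: black beans $0.0022, bell pepper $0.0037, whole-barley bread $0.0043, strawberries $0.0074.
With no serving limits, use only black beans: 1456 mg / 322 mg = 4.522 servings × $0.70 = $3.17.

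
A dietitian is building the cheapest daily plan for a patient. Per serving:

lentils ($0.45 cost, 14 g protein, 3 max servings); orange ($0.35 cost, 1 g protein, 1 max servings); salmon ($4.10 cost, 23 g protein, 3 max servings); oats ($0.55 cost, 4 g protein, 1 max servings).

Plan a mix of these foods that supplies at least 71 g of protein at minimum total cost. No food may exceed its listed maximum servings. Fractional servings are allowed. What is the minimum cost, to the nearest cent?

Cost per g of protein: lentils $0.0321, oats $0.1375, salmon $0.1783, orange $0.3500.
Take 3 servings of lentils: +42.0 g protein for $1.35 (total $1.35, still need 29.0 g).
Take 1 serving of oats: +4.0 g protein for $0.55 (total $1.90, still need 25.0 g).
Take 1.087 servings of salmon: +25.0 g protein for $4.46 (total $6.36, still need 0.0 g).
Greedy by cheapest-per-g is optimal for a single linear constraint, so the minimum cost is $6.36.

$6.36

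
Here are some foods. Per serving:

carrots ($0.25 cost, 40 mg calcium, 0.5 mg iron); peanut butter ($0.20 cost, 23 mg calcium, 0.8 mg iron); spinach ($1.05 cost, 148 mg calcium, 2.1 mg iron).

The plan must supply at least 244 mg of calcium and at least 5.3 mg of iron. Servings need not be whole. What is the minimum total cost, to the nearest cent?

$1.77

Check every corner: each single food scaled to meet both minima, and each pair solved so both constraints bind.
carrots only: max(244/40, 5.3/0.5) = 10.6 servings → $2.65.
peanut butter only: max(244/23, 5.3/0.8) = 10.61 servings → $2.12.
spinach only: max(244/148, 5.3/2.1) = 2.524 servings → $2.65.
carrots + peanut butter with both tight: 3.576 servings and 4.39 servings → $1.77.
carrots + spinach: the both-tight solution has a negative serving — not a feasible corner.
peanut butter + spinach with both tight: 3.88 servings and 1.046 servings → $1.87.
The minimum over all feasible corners is $1.77.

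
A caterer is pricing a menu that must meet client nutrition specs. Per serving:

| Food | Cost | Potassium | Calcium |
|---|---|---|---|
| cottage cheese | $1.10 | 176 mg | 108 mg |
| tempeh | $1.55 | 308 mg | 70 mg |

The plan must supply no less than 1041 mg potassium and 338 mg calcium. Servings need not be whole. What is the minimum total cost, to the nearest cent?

This is a tiny linear program; its minimum lies at a vertex of the feasible set. List the vertices and price them.
cottage cheese only: max(1041/176, 338/108) = 5.915 servings → $6.51.
tempeh only: max(1041/308, 338/70) = 4.829 servings → $7.48.
cottage cheese + tempeh with both tight: 1.491 servings and 2.528 servings → $5.56.
The minimum over all feasible corners is $5.56.

$5.56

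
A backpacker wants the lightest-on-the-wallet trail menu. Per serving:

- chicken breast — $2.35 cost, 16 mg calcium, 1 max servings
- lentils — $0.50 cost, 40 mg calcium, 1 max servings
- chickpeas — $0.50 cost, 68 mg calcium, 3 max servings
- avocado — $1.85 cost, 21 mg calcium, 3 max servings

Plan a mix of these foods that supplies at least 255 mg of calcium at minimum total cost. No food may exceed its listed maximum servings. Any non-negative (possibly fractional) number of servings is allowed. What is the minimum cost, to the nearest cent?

$2.97

Cost per mg of calcium: chickpeas $0.0074, lentils $0.0125, avocado $0.0881, chicken breast $0.1469.
Take 3 servings of chickpeas: +204.0 mg calcium for $1.50 (total $1.50, still need 51.0 mg).
Take 1 serving of lentils: +40.0 mg calcium for $0.50 (total $2.00, still need 11.0 mg).
Take 0.5238 servings of avocado: +11.0 mg calcium for $0.97 (total $2.97, still need 0.0 mg).
Greedy by cheapest-per-mg is optimal for a single linear constraint, so the minimum cost is $2.97.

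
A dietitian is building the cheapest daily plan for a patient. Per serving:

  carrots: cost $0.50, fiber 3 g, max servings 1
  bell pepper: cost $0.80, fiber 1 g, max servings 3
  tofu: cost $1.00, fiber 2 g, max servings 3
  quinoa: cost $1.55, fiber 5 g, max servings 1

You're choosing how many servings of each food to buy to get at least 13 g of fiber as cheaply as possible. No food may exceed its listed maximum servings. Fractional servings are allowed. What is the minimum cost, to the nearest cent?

Cost per g of fiber: carrots $0.1667, quinoa $0.3100, tofu $0.5000, bell pepper $0.8000.
Take 1 serving of carrots: +3.0 g fiber for $0.50 (total $0.50, still need 10.0 g).
Take 1 serving of quinoa: +5.0 g fiber for $1.55 (total $2.05, still need 5.0 g).
Take 2.5 servings of tofu: +5.0 g fiber for $2.50 (total $4.55, still need 0.0 g).
Filling from the cheapest source first is optimal under one linear minimum: $4.55.

$4.55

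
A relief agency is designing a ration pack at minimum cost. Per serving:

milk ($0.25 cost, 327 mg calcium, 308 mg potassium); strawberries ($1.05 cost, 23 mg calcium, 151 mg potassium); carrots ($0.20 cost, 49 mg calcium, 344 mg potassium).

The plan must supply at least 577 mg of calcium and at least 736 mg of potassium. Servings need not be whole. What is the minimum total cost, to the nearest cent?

An LP optimum is at a vertex; with two nutrient constraints at most two foods are used. Check each candidate.
milk only: max(577/327, 736/308) = 2.39 servings → $0.60.
strawberries only: max(577/23, 736/151) = 25.09 servings → $26.34.
carrots only: max(577/49, 736/344) = 11.78 servings → $2.36.
milk + strawberries with both tight: 1.66 servings and 1.489 servings → $1.98.
milk + carrots with both tight: 1.668 servings and 0.6464 servings → $0.55.
strawberries + carrots: intersection lies outside the first quadrant.
Cheapest feasible corner: $0.55.

$0.55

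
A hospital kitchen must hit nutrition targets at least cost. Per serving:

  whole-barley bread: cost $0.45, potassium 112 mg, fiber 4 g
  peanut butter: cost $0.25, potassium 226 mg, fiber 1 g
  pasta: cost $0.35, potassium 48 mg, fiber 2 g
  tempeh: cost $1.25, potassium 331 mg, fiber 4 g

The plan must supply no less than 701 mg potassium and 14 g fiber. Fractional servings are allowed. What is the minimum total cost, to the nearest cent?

whole-barley bread only: max(701/112, 14/4) = 6.259 servings → $2.82.
peanut butter only: max(701/226, 14/1) = 14 servings → $3.50.
pasta only: max(701/48, 14/2) = 14.6 servings → $5.11.
tempeh only: max(701/331, 14/4) = 3.5 servings → $4.38.
whole-barley bread + peanut butter with both tight: 3.11 servings and 1.561 servings → $1.79.
whole-barley bread + pasta with both targets exact would need a negative amount; discard.
whole-barley bread + tempeh with both tight: 2.089 servings and 1.411 servings → $2.70.
peanut butter + pasta with both tight: 1.807 servings and 6.097 servings → $2.59.
peanut butter + tempeh: the both-tight solution has a negative serving — not a feasible corner.
pasta + tempeh with both tight: 3.894 servings and 1.553 servings → $3.30.
The minimum over all feasible corners is $1.79.

$1.79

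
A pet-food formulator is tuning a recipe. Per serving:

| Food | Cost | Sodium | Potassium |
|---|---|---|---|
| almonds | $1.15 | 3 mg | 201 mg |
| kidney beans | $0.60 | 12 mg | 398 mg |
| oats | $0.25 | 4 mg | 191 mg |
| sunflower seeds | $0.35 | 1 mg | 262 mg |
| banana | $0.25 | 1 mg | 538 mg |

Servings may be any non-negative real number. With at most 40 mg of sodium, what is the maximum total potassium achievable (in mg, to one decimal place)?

21520.0 mg

Potassium per mg sodium: banana 538, sunflower seeds 262, almonds 67, oats 47.75, kidney beans 33.17.
With no serving limits, spend the whole sodium allowance on banana: 40 mg / 1 mg × 538 mg = 21520.0 mg.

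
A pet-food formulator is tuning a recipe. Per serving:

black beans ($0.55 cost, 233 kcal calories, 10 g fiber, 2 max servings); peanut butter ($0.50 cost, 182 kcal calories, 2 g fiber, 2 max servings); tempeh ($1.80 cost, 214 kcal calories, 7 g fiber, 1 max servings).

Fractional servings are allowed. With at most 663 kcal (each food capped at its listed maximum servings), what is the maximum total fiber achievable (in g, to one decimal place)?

Fiber per kcal: black beans 0.04292, tempeh 0.03271, peanut butter 0.01099.
Take 2 servings of black beans: uses 466 kcal, +20.0 g fiber (running total 20.0 g).
Take 0.9206 servings of tempeh: uses 197 kcal, +6.4 g fiber (running total 26.4 g).
Filling greedily by fiber-per-kcal is optimal for one linear limit, giving 26.4 g.

26.4 g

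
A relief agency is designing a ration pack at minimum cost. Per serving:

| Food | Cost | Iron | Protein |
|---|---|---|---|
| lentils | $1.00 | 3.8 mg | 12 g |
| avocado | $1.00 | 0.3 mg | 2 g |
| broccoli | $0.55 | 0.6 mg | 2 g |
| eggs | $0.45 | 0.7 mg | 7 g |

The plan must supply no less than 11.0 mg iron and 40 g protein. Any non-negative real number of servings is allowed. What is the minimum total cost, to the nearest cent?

$3.19

Minimising a linear cost over {iron ≥ 11.0, protein ≥ 40, servings ≥ 0} — the optimum is at a vertex, using one or two foods.
lentils only: max(11.0/3.8, 40/12) = 3.333 servings → $3.33.
avocado only: max(11.0/0.3, 40/2) = 36.67 servings → $36.67.
broccoli only: max(11.0/0.6, 40/2) = 20 servings → $11.00.
eggs only: max(11.0/0.7, 40/7) = 15.71 servings → $7.07.
lentils + avocado with both tight: 2.5 servings and 5 servings → $7.50.
lentils + broccoli: intersection lies outside the first quadrant.
lentils + eggs with both tight: 2.692 servings and 1.099 servings → $3.19.
avocado + broccoli with both tight: 3.333 servings and 16.67 servings → $12.50.
avocado + eggs with both targets exact would need a negative amount; discard.
broccoli + eggs with both tight: 17.5 servings and 0.7143 servings → $9.95.
The minimum over all feasible corners is $3.19.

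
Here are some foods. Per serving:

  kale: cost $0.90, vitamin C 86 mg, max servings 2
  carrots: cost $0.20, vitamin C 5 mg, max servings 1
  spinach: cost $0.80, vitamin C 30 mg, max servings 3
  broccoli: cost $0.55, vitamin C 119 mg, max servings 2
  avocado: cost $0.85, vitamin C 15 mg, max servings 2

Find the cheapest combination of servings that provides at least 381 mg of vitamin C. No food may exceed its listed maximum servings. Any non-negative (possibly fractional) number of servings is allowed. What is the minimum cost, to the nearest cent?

$2.60

Cost per mg of vitamin C: broccoli $0.0046, kale $0.0105, spinach $0.0267, carrots $0.0400, avocado $0.0567.
Take 2 servings of broccoli: +238.0 mg vitamin C for $1.10 (total $1.10, still need 143.0 mg).
Take 1.663 servings of kale: +143.0 mg vitamin C for $1.50 (total $2.60, still need 0.0 mg).
Filling from the cheapest source first is optimal under one linear minimum: $2.60.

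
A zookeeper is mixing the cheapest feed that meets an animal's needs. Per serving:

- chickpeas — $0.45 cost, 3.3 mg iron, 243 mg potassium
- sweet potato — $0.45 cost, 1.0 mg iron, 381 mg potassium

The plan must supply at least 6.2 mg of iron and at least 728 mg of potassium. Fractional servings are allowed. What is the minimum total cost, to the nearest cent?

$1.12

Minimising a linear cost over {iron ≥ 6.2, potassium ≥ 728, servings ≥ 0} — the optimum is at a vertex, using one or two foods.
chickpeas only: max(6.2/3.3, 728/243) = 2.996 servings → $1.35.
sweet potato only: max(6.2/1.0, 728/381) = 6.2 servings → $2.79.
chickpeas + sweet potato with both tight: 1.611 servings and 0.8832 servings → $1.12.
Cheapest feasible corner: $1.12.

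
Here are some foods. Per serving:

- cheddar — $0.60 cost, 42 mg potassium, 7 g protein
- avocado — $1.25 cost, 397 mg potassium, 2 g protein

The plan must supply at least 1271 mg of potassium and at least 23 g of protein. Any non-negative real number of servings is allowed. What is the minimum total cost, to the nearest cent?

$5.15

At the optimum either one food covers both requirements or two foods hit both targets exactly; no other combination can be cheaper.
cheddar only: max(1271/42, 23/7) = 30.26 servings → $18.16.
avocado only: max(1271/397, 23/2) = 11.5 servings → $14.38.
cheddar + avocado with both tight: 2.445 servings and 2.943 servings → $5.15.
The minimum over all feasible corners is $5.15.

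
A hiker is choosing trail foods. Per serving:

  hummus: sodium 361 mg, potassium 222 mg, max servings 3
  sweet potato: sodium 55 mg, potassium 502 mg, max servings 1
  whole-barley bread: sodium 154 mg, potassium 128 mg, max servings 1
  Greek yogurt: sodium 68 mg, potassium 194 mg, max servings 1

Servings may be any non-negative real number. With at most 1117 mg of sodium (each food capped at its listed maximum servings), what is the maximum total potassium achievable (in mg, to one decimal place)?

Potassium per mg sodium: sweet potato 9.127, Greek yogurt 2.853, whole-barley bread 0.8312, hummus 0.615.
Take 1 serving of sweet potato: uses 55 mg sodium, +502.0 mg potassium (running total 502.0 mg).
Take 1 serving of Greek yogurt: uses 68 mg sodium, +194.0 mg potassium (running total 696.0 mg).
Take 1 serving of whole-barley bread: uses 154 mg sodium, +128.0 mg potassium (running total 824.0 mg).
Take 2.327 servings of hummus: uses 840 mg sodium, +516.6 mg potassium (running total 1340.6 mg).
Greedy by best ratio exhausts the sodium allowance optimally: 1340.6 mg.

1340.6 mg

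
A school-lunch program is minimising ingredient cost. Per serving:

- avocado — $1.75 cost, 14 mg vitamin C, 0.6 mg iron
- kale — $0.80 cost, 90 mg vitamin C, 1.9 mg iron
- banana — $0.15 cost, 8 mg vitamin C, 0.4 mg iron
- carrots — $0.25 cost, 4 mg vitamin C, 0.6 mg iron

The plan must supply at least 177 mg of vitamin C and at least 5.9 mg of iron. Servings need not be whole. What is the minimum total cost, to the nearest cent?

Check every corner: each single food scaled to meet both minima, and each pair solved so both constraints bind.
avocado only: max(177/14, 5.9/0.6) = 12.64 servings → $22.12.
kale only: max(177/90, 5.9/1.9) = 3.105 servings → $2.48.
banana only: max(177/8, 5.9/0.4) = 22.12 servings → $3.32.
carrots only: max(177/4, 5.9/0.6) = 44.25 servings → $11.06.
avocado + kale with both tight: 7.106 servings and 0.8613 servings → $13.12.
avocado + banana with both targets exact would need a negative amount; discard.
avocado + carrots with both targets exact would need a negative amount; discard.
kale + banana with both tight: 1.135 servings and 9.361 servings → $2.31.
kale + carrots with both tight: 1.78 servings and 4.196 servings → $2.47.
banana + carrots: the both-tight solution has a negative serving — not a feasible corner.
The minimum over all feasible corners is $2.31.

$2.31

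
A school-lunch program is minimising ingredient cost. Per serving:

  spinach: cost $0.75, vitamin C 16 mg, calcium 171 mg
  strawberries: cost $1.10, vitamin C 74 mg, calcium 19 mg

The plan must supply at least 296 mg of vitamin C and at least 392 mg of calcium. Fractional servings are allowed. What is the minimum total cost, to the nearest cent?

Compare the cost at each extreme point of the feasible region.
spinach only: max(296/16, 392/171) = 18.5 servings → $13.88.
strawberries only: max(296/74, 392/19) = 20.63 servings → $22.69.
spinach + strawberries with both tight: 1.893 servings and 3.591 servings → $5.37.
The minimum over all feasible corners is $5.37.

$5.37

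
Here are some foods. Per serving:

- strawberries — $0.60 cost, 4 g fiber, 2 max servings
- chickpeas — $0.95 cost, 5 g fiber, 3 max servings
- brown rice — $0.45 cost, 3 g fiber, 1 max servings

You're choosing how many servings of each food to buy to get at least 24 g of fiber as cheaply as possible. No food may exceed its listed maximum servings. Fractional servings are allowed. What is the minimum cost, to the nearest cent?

Cost per g of fiber: strawberries $0.1500, brown rice $0.1500, chickpeas $0.1900.
Take 2 servings of strawberries: +8.0 g fiber for $1.20 (total $1.20, still need 16.0 g).
Take 1 serving of brown rice: +3.0 g fiber for $0.45 (total $1.65, still need 13.0 g).
Take 2.6 servings of chickpeas: +13.0 g fiber for $2.47 (total $4.12, still need 0.0 g).
Filling from the cheapest source first is optimal under one linear minimum: $4.12.

$4.12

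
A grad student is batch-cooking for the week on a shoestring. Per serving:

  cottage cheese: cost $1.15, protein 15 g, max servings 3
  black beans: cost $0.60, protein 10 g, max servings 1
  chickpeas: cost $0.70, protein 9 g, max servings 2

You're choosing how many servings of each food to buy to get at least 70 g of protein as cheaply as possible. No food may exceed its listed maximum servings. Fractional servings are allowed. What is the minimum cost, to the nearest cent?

$5.22

Cost per g of protein: black beans $0.0600, cottage cheese $0.0767, chickpeas $0.0778.
Take 1 serving of black beans: +10.0 g protein for $0.60 (total $0.60, still need 60.0 g).
Take 3 servings of cottage cheese: +45.0 g protein for $3.45 (total $4.05, still need 15.0 g).
Take 1.667 servings of chickpeas: +15.0 g protein for $1.17 (total $5.22, still need 0.0 g).
Greedy by cheapest-per-g is optimal for a single linear constraint, so the minimum cost is $5.22.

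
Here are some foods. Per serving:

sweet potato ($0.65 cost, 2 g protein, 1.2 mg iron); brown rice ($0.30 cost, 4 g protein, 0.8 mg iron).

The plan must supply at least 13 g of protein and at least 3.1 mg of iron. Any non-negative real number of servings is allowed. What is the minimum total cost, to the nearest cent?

$1.16

Check every corner: each single food scaled to meet both minima, and each pair solved so both constraints bind.
sweet potato only: max(13/2, 3.1/1.2) = 6.5 servings → $4.22.
brown rice only: max(13/4, 3.1/0.8) = 3.875 servings → $1.16.
sweet potato + brown rice with both tight: 0.625 servings and 2.938 servings → $1.29.
Cheapest feasible corner: $1.16.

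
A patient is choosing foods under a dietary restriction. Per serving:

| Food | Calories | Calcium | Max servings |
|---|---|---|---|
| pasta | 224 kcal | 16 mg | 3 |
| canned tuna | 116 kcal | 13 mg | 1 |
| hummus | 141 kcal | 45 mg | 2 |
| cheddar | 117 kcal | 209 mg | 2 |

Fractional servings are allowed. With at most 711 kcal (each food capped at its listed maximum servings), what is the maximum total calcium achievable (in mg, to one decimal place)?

Calcium per kcal: cheddar 1.786, hummus 0.3191, canned tuna 0.1121, pasta 0.07143.
Take 2 servings of cheddar: uses 234 kcal, +418.0 mg calcium (running total 418.0 mg).
Take 2 servings of hummus: uses 282 kcal, +90.0 mg calcium (running total 508.0 mg).
Take 1 serving of canned tuna: uses 116 kcal, +13.0 mg calcium (running total 521.0 mg).
Take 0.3527 servings of pasta: uses 79 kcal, +5.6 mg calcium (running total 526.6 mg).
Filling greedily by calcium-per-kcal is optimal for one linear limit, giving 526.6 mg.

526.6 mg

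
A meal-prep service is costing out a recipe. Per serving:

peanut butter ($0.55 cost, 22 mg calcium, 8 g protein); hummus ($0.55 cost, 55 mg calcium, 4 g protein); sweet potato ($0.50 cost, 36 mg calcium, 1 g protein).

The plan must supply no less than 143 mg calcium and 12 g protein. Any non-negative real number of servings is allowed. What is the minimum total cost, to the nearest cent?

$1.51

peanut butter only: max(143/22, 12/8) = 6.5 servings → $3.58.
hummus only: max(143/55, 12/4) = 3 servings → $1.65.
sweet potato only: max(143/36, 12/1) = 12 servings → $6.00.
peanut butter + hummus with both tight: 0.25 servings and 2.5 servings → $1.51.
peanut butter + sweet potato with both tight: 1.086 servings and 3.308 servings → $2.25.
hummus + sweet potato: the both-tight solution has a negative serving — not a feasible corner.
The minimum over all feasible corners is $1.51.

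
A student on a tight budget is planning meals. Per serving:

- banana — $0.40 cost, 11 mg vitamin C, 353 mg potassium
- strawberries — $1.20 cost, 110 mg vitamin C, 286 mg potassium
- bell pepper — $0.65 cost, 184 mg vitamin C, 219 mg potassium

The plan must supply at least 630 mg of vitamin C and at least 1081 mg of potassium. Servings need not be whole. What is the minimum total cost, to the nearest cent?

$2.58

At the optimum either one food covers both requirements or two foods hit both targets exactly; no other combination can be cheaper.
banana only: max(630/11, 1081/353) = 57.27 servings → $22.91.
strawberries only: max(630/110, 1081/286) = 5.727 servings → $6.87.
bell pepper only: max(630/184, 1081/219) = 4.936 servings → $3.21.
banana + strawberries: the both-tight solution has a negative serving — not a feasible corner.
banana + bell pepper with both tight: 0.9743 servings and 3.366 servings → $2.58.
strawberries + bell pepper with both tight: 2.135 servings and 2.147 servings → $3.96.
Cheapest feasible corner: $2.58.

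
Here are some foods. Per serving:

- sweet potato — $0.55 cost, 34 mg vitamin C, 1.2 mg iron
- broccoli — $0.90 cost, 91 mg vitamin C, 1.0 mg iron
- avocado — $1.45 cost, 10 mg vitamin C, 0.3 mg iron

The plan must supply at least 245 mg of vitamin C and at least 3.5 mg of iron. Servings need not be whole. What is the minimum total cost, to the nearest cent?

$2.63

Check every corner: each single food scaled to meet both minima, and each pair solved so both constraints bind.
sweet potato only: max(245/34, 3.5/1.2) = 7.206 servings → $3.96.
broccoli only: max(245/91, 3.5/1.0) = 3.5 servings → $3.15.
avocado only: max(245/10, 3.5/0.3) = 24.5 servings → $35.52.
sweet potato + broccoli with both tight: 0.9774 servings and 2.327 servings → $2.63.
sweet potato + avocado with both targets exact would need a negative amount; discard.
broccoli + avocado with both tight: 2.225 servings and 4.249 servings → $8.16.
Cheapest feasible corner: $2.63.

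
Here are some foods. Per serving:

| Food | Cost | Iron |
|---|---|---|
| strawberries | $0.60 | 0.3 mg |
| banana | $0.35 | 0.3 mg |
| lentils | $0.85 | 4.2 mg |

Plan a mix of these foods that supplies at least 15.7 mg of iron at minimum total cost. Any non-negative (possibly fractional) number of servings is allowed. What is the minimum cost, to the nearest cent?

Cost per mg of iron: lentils $0.2024, banana $1.1667, strawberries $2.0000.
With no serving limits, use only lentils: 15.7 mg / 4.2 mg = 3.738 servings × $0.85 = $3.18.

$3.18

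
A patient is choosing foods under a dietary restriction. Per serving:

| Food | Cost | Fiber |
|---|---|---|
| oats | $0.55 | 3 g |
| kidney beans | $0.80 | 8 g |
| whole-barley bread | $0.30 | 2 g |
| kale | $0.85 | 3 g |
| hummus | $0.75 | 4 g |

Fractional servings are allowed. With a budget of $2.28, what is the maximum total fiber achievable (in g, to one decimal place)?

Fiber per dollar: kidney beans 10, whole-barley bread 6.667, oats 5.455, hummus 5.333, kale 3.529.
With no serving limits, spend the whole cost allowance on kidney beans: $2.28 / $0.80 × 8 g = 22.8 g.

22.8 g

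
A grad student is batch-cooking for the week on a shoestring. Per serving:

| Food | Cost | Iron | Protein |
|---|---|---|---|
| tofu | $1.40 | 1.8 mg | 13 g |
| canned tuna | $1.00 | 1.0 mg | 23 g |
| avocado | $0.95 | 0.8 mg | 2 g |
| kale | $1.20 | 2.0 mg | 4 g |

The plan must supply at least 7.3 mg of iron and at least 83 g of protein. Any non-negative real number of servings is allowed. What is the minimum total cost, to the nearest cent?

$5.68

Two binding constraints pin down two serving amounts, so the optimal mix uses at most two foods. The candidates are each food alone (scaled to the tighter of iron/protein) and each pair with both constraints tight.
tofu only: max(7.3/1.8, 83/13) = 6.385 servings → $8.94.
canned tuna only: max(7.3/1.0, 83/23) = 7.3 servings → $7.30.
avocado only: max(7.3/0.8, 83/2) = 41.5 servings → $39.42.
kale only: max(7.3/2.0, 83/4) = 20.75 servings → $24.90.
tofu + canned tuna with both tight: 2.989 servings and 1.919 servings → $6.10.
tofu + avocado: intersection lies outside the first quadrant.
tofu + kale: intersection lies outside the first quadrant.
canned tuna + avocado with both tight: 3.159 servings and 5.177 servings → $8.08.
canned tuna + kale with both tight: 3.257 servings and 2.021 servings → $5.68.
avocado + kale with both targets exact would need a negative amount; discard.
So the least-cost plan costs $5.68.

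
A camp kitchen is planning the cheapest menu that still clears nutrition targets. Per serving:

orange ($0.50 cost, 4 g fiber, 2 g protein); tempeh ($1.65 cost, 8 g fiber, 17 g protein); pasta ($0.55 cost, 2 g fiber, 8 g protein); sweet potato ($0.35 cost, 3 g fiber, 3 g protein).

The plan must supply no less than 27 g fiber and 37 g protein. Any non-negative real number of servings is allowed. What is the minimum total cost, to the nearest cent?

A basic optimal solution has at most two foods positive. Try each food alone and each pair with both targets met exactly.
orange only: max(27/4, 37/2) = 18.5 servings → $9.25.
tempeh only: max(27/8, 37/17) = 3.375 servings → $5.57.
pasta only: max(27/2, 37/8) = 13.5 servings → $7.42.
sweet potato only: max(27/3, 37/3) = 12.33 servings → $4.32.
orange + tempeh with both tight: 3.135 servings and 1.808 servings → $4.55.
orange + pasta with both tight: 5.071 servings and 3.357 servings → $4.38.
orange + sweet potato: intersection lies outside the first quadrant.
tempeh + pasta: the both-tight solution has a negative serving — not a feasible corner.
tempeh + sweet potato with both tight: 1.111 servings and 6.037 servings → $3.95.
pasta + sweet potato with both tight: 1.667 servings and 7.889 servings → $3.68.
The minimum over all feasible corners is $3.68.

$3.68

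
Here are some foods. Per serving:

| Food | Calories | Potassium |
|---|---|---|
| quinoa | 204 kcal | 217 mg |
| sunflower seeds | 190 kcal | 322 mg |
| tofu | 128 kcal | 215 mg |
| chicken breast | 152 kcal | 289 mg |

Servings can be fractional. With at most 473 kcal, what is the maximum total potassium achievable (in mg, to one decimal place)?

Potassium per kcal: chicken breast 1.901, sunflower seeds 1.695, tofu 1.68, quinoa 1.064.
With no serving limits, spend the whole calories allowance on chicken breast: 473 kcal / 152 kcal × 289 mg = 899.3 mg.

899.3 mg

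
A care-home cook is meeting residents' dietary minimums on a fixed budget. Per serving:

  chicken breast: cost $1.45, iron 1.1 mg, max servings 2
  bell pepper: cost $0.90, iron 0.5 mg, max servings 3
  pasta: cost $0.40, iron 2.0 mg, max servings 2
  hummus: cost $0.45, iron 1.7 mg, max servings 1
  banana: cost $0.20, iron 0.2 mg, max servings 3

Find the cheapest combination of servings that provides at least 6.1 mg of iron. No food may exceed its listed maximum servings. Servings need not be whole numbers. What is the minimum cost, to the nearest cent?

$1.65

Cost per mg of iron: pasta $0.2000, hummus $0.2647, banana $1.0000, chicken breast $1.3182, bell pepper $1.8000.
Take 2 servings of pasta: +4.0 mg iron for $0.80 (total $0.80, still need 2.1 mg).
Take 1 serving of hummus: +1.7 mg iron for $0.45 (total $1.25, still need 0.4 mg).
Take 2 servings of banana: +0.4 mg iron for $0.40 (total $1.65, still need 0.0 mg).
Filling from the cheapest source first is optimal under one linear minimum: $1.65.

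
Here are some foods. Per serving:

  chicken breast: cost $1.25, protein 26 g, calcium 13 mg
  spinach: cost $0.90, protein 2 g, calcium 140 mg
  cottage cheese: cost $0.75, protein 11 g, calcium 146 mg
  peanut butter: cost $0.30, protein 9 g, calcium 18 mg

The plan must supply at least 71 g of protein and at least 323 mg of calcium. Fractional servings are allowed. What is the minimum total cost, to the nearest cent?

chicken breast only: max(71/26, 323/13) = 24.85 servings → $31.06.
spinach only: max(71/2, 323/140) = 35.5 servings → $31.95.
cottage cheese only: max(71/11, 323/146) = 6.455 servings → $4.84.
peanut butter only: max(71/9, 323/18) = 17.94 servings → $5.38.
chicken breast + spinach with both tight: 2.572 servings and 2.068 servings → $5.08.
chicken breast + cottage cheese with both tight: 1.865 servings and 2.046 servings → $3.87.
chicken breast + peanut butter with both targets exact would need a negative amount; discard.
spinach + cottage cheese with both targets exact would need a negative amount; discard.
spinach + peanut butter with both tight: 1.331 servings and 7.593 servings → $3.48.
cottage cheese + peanut butter with both tight: 1.46 servings and 6.105 servings → $2.93.
Cheapest feasible corner: $2.93.

$2.93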